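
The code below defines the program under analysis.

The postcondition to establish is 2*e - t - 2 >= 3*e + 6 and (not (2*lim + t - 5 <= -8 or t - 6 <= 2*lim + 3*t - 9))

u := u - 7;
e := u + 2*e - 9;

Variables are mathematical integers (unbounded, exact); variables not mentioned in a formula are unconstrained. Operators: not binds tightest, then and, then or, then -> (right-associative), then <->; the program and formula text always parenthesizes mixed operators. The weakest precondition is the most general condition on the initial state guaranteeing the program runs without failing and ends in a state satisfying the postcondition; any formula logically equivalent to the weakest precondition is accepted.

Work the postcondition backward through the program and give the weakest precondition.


Working backward. After the program, the postcondition 2*e - t - 2 >= 3*e + 6 and (not (2*lim + t - 5 <= -8 or t - 6 <= 2*lim + 3*t - 9)) must hold; in canonical form it is e + t <= -8 and (not (2*lim + t <= -3 or 2*lim + 2*t >= 3)).
Before e := u + 2*e - 9: 2*e + t + u <= 1 and (not (2*lim + t <= -3 or 2*lim + 2*t >= 3))
Before u := u - 7: 2*e + t + u <= 8 and (not (2*lim + t <= -3 or 2*lim + 2*t >= 3))
Answer: WP = 2*e + t + u <= 8 and (not (2*lim + t <= -3 or 2*lim + 2*t >= 3))


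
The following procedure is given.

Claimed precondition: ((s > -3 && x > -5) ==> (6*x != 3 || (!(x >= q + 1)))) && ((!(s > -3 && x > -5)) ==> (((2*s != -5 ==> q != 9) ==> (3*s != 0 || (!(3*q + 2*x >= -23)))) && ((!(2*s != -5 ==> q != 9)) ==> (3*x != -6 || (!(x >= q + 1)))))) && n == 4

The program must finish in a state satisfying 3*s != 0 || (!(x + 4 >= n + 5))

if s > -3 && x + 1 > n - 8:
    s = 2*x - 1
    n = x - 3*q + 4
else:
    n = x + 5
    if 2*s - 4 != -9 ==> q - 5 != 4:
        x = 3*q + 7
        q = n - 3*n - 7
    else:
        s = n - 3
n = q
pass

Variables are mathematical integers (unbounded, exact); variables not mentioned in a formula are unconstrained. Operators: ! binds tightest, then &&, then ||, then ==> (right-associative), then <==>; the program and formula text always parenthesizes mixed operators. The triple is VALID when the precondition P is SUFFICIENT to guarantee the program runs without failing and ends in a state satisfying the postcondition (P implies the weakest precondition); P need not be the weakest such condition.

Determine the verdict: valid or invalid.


Working backward. After the program, the postcondition 3*s != 0 || (!(x + 4 >= n + 5)) must hold; in canonical form it is 3*s != 0 || (!(x >= n + 1)).
Before skip: 3*s != 0 || (!(x >= n + 1))
Before n := q: 3*s != 0 || (!(x >= q + 1))
Then branch requires 6*x != 3 || (!(x >= q + 1)); else branch requires ((2*s != -5 ==> q != 9) ==> (3*s != 0 || (!(3*q + 2*x >= -23)))) && ((!(2*s != -5 ==> q != 9)) ==> (3*x != -6 || (!(x >= q + 1)))).
Before the if: ((s > -3 && x > n - 9) ==> (6*x != 3 || (!(x >= q + 1)))) && ((!(s > -3 && x > n - 9)) ==> (((2*s != -5 ==> q != 9) ==> (3*s != 0 || (!(3*q + 2*x >= -23)))) && ((!(2*s != -5 ==> q != 9)) ==> (3*x != -6 || (!(x >= q + 1))))))
The weakest precondition is ((s > -3 && x > n - 9) ==> (6*x != 3 || (!(x >= q + 1)))) && ((!(s > -3 && x > n - 9)) ==> (((2*s != -5 ==> q != 9) ==> (3*s != 0 || (!(3*q + 2*x >= -23)))) && ((!(2*s != -5 ==> q != 9)) ==> (3*x != -6 || (!(x >= q + 1)))))).
Check whether ((s > -3 && x > -5) ==> (6*x != 3 || (!(x >= q + 1)))) && ((!(s > -3 && x > -5)) ==> (((2*s != -5 ==> q != 9) ==> (3*s != 0 || (!(3*q + 2*x >= -23)))) && ((!(2*s != -5 ==> q != 9)) ==> (3*x != -6 || (!(x >= q + 1)))))) && n == 4 implies it.
Every state satisfying the precondition satisfies the weakest precondition: the implication holds.
Answer: valid


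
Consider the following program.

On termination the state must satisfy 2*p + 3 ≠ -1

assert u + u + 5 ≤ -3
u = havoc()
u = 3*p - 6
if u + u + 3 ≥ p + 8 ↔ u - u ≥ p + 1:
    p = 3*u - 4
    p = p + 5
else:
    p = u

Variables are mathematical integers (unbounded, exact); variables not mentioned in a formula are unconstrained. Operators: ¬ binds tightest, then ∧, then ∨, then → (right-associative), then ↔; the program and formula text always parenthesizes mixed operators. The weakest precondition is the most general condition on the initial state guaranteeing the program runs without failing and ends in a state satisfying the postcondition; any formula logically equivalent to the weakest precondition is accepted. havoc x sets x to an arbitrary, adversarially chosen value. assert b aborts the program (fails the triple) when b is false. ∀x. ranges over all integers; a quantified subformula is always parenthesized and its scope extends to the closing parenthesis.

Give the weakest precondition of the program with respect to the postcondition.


Working backward. After the program, the postcondition 2*p + 3 ≠ -1 must hold; in canonical form it is 2*p ≠ -4.
Then branch requires 6*u ≠ -6; else branch requires 2*u ≠ -4.
Before the if: ((2*u ≥ p + 5 ↔ p ≤ -1) → 6*u ≠ -6) ∧ ((¬(2*u ≥ p + 5 ↔ p ≤ -1)) → 2*u ≠ -4)
Before u := 3*p - 6: ((5*p ≥ 17 ↔ p ≤ -1) → 18*p ≠ 30) ∧ ((¬(5*p ≥ 17 ↔ p ≤ -1)) → 6*p ≠ 8)
Before havoc u: ((5*p ≥ 17 ↔ p ≤ -1) → 18*p ≠ 30) ∧ ((¬(5*p ≥ 17 ↔ p ≤ -1)) → 6*p ≠ 8)
Before assert u + u + 5 ≤ -3: 2*u ≤ -8 ∧ ((5*p ≥ 17 ↔ p ≤ -1) → 18*p ≠ 30) ∧ ((¬(5*p ≥ 17 ↔ p ≤ -1)) → 6*p ≠ 8)
Answer: WP = 2*u ≤ -8 ∧ ((5*p ≥ 17 ↔ p ≤ -1) → 18*p ≠ 30) ∧ ((¬(5*p ≥ 17 ↔ p ≤ -1)) → 6*p ≠ 8)


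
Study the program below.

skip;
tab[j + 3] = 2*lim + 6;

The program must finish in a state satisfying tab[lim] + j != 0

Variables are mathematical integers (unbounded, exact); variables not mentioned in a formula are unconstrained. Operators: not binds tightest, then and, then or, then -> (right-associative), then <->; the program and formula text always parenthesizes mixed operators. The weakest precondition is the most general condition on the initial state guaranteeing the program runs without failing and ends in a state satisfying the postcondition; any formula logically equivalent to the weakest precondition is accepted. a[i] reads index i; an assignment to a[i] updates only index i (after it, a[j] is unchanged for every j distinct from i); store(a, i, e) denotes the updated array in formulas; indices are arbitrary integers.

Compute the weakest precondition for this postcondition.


Working backward. After the program, tab[lim] + j != 0 must hold.
Before tab[j + 3] := 2*lim + 6: store(tab, j + 3, 2*lim + 6)[lim] + j != 0
Before skip: store(tab, j + 3, 2*lim + 6)[lim] + j != 0
Answer: WP = store(tab, j + 3, 2*lim + 6)[lim] + j != 0


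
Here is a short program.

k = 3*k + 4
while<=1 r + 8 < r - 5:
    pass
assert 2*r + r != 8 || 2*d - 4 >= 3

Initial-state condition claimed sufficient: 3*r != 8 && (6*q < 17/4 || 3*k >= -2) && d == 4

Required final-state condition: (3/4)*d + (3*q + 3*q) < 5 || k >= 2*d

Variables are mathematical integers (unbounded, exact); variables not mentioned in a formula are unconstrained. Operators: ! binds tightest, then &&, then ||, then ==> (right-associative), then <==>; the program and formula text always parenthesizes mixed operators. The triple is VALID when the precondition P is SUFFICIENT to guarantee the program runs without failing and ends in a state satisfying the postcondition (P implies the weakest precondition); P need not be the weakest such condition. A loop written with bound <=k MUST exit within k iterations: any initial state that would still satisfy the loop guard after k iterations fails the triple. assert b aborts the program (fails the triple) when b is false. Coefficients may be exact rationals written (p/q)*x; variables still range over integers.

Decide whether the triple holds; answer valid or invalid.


Working backward. After the program, the postcondition (3/4)*d + (3*q + 3*q) < 5 || k >= 2*d must hold; in canonical form it is (3/4)*d + 6*q < 5 || k >= 2*d.
Before assert 2*r + r != 8 || 2*d - 4 >= 3: (3*r != 8 || 2*d >= 7) && ((3/4)*d + 6*q < 5 || k >= 2*d)
Before the loop (bound <=1), unroll the exhaustion recursion (WP_0 = exit-now case; WP_j = one more guarded iteration, up to j = 1):
  WP_0: (3*r != 8 || 2*d >= 7) && ((3/4)*d + 6*q < 5 || k >= 2*d)
  WP_1: (3*r != 8 || 2*d >= 7) && ((3/4)*d + 6*q < 5 || k >= 2*d)
So before the loop: (3*r != 8 || 2*d >= 7) && ((3/4)*d + 6*q < 5 || k >= 2*d)
Before k := 3*k + 4: (3*r != 8 || 2*d >= 7) && ((3/4)*d + 6*q < 5 || 3*k >= 2*d - 4)
The weakest precondition is (3*r != 8 || 2*d >= 7) && ((3/4)*d + 6*q < 5 || 3*k >= 2*d - 4).
Check whether 3*r != 8 && (6*q < 17/4 || 3*k >= -2) && d == 4 implies it.
Countermodel: at the initial state d = 4, k = 0, q = 1, r = 0, the precondition holds but the weakest precondition fails.
Answer: invalid


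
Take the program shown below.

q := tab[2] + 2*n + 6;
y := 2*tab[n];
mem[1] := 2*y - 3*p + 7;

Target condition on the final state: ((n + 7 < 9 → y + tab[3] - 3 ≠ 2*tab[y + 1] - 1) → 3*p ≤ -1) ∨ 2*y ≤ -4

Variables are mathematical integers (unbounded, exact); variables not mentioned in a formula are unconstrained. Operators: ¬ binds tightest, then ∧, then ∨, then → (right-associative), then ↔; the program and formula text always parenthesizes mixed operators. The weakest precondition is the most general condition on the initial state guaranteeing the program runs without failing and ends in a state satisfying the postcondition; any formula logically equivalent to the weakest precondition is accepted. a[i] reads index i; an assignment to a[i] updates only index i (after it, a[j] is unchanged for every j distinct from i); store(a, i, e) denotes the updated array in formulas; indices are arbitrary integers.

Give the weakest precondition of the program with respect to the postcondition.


Working backward. After the program, the postcondition ((n + 7 < 9 → y + tab[3] - 3 ≠ 2*tab[y + 1] - 1) → 3*p ≤ -1) ∨ 2*y ≤ -4 must hold; in canonical form it is ((n < 2 → tab[3] + y ≠ 2*tab[y + 1] + 2) → 3*p ≤ -1) ∨ 2*y ≤ -4.
Before mem[1] := 2*y - 3*p + 7: ((n < 2 → tab[3] + y ≠ 2*tab[y + 1] + 2) → 3*p ≤ -1) ∨ 2*y ≤ -4
Before y := 2*tab[n]: ((n < 2 → tab[3] + 2*tab[n] ≠ 2*tab[2*tab[n] + 1] + 2) → 3*p ≤ -1) ∨ 4*tab[n] ≤ -4
Before q := tab[2] + 2*n + 6: ((n < 2 → tab[3] + 2*tab[n] ≠ 2*tab[2*tab[n] + 1] + 2) → 3*p ≤ -1) ∨ 4*tab[n] ≤ -4
Answer: WP = ((n < 2 → tab[3] + 2*tab[n] ≠ 2*tab[2*tab[n] + 1] + 2) → 3*p ≤ -1) ∨ 4*tab[n] ≤ -4


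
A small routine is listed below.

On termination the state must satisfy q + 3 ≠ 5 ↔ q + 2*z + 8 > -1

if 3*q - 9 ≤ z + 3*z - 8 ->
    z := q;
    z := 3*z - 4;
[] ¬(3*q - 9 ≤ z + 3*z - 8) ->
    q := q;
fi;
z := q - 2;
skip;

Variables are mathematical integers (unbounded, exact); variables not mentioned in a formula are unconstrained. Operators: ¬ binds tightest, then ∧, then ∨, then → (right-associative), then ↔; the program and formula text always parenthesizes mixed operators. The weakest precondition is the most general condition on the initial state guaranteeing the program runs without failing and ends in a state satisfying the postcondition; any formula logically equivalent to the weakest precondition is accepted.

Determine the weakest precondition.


Working backward. After the program, the postcondition q + 3 ≠ 5 ↔ q + 2*z + 8 > -1 must hold; in canonical form it is q ≠ 2 ↔ q + 2*z > -9.
Before skip: q ≠ 2 ↔ q + 2*z > -9
Before z := q - 2: q ≠ 2 ↔ 3*q > -5
Then branch requires q ≠ 2 ↔ 3*q > -5; else branch requires q ≠ 2 ↔ 3*q > -5.
Before the if: (3*q ≤ 4*z + 1 → (q ≠ 2 ↔ 3*q > -5)) ∧ ((¬(3*q ≤ 4*z + 1)) → (q ≠ 2 ↔ 3*q > -5))
Answer: WP = (3*q ≤ 4*z + 1 → (q ≠ 2 ↔ 3*q > -5)) ∧ ((¬(3*q ≤ 4*z + 1)) → (q ≠ 2 ↔ 3*q > -5))


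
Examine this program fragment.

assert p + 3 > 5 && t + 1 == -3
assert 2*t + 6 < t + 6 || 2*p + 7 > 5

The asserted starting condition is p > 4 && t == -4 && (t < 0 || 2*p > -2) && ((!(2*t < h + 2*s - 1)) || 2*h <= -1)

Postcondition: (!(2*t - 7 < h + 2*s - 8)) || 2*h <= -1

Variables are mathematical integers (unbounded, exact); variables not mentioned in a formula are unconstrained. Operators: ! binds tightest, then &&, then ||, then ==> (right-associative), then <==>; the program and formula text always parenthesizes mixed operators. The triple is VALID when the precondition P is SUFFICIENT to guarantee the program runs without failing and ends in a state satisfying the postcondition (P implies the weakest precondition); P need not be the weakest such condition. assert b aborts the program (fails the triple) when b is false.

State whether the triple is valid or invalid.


Working backward. After the program, the postcondition (!(2*t - 7 < h + 2*s - 8)) || 2*h <= -1 must hold; in canonical form it is (!(2*t < h + 2*s - 1)) || 2*h <= -1.
Before assert 2*t + 6 < t + 6 || 2*p + 7 > 5: (t < 0 || 2*p > -2) && ((!(2*t < h + 2*s - 1)) || 2*h <= -1)
Before assert p + 3 > 5 && t + 1 == -3: p > 2 && t == -4 && (t < 0 || 2*p > -2) && ((!(2*t < h + 2*s - 1)) || 2*h <= -1)
The weakest precondition is p > 2 && t == -4 && (t < 0 || 2*p > -2) && ((!(2*t < h + 2*s - 1)) || 2*h <= -1).
Check whether p > 4 && t == -4 && (t < 0 || 2*p > -2) && ((!(2*t < h + 2*s - 1)) || 2*h <= -1) implies it.
Every state satisfying the precondition satisfies the weakest precondition: the implication holds.
Answer: valid


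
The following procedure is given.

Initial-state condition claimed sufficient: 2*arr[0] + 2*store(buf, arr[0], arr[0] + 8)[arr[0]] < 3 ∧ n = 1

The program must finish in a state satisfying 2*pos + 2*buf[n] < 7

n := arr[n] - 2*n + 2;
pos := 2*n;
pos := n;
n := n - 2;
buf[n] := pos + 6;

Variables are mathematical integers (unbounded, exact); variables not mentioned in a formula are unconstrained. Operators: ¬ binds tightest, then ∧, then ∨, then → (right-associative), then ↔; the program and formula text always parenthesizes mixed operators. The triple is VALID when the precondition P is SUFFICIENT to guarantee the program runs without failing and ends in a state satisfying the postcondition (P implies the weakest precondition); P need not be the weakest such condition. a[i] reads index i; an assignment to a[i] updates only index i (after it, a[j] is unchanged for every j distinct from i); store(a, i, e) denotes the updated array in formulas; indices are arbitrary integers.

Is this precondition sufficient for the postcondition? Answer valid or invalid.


Working backward. After the program, the postcondition 2*pos + 2*buf[n] < 7 must hold; in canonical form it is 2*buf[n] + 2*pos < 7.
Before buf[n] := pos + 6: 2*store(buf, n, pos + 6)[n] + 2*pos < 7
Before n := n - 2: 2*store(buf, n - 2, pos + 6)[n - 2] + 2*pos < 7
Before pos := n: 2*store(buf, n - 2, n + 6)[n - 2] + 2*n < 7
Before pos := 2*n: 2*store(buf, n - 2, n + 6)[n - 2] + 2*n < 7
Before n := arr[n] - 2*n + 2: 2*arr[n] + 2*store(buf, arr[n] - 2*n, arr[n] - 2*n + 8)[arr[n] - 2*n] < 4*n + 3
The weakest precondition is 2*arr[n] + 2*store(buf, arr[n] - 2*n, arr[n] - 2*n + 8)[arr[n] - 2*n] < 4*n + 3.
Check whether 2*arr[0] + 2*store(buf, arr[0], arr[0] + 8)[arr[0]] < 3 ∧ n = 1 implies it.
Countermodel: at the initial state arr = {[-4] = 17422, [0] = -4, [1] = 17422, [17420] = 17422, elsewhere 17422}, buf = {[-4] = 0, [0] = 0, [1] = 0, [17420] = 0, elsewhere 0}, n = 1, the precondition holds but the weakest precondition fails.
Answer: invalid


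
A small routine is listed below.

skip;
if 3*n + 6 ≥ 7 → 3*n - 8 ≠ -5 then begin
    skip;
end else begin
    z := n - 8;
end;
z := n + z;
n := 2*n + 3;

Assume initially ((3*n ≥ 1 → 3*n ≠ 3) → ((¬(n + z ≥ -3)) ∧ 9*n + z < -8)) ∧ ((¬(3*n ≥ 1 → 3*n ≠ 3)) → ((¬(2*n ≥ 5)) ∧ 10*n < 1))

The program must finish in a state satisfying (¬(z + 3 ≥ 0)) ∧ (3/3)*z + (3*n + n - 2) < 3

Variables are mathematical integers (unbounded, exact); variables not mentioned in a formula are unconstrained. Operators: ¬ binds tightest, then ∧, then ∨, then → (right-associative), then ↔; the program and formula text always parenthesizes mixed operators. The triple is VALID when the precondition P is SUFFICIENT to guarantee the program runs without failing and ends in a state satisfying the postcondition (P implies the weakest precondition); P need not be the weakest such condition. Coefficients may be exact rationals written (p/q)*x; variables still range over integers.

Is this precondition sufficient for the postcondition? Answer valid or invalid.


Working backward. After the program, the postcondition (¬(z + 3 ≥ 0)) ∧ (3/3)*z + (3*n + n - 2) < 3 must hold; in canonical form it is (¬(z ≥ -3)) ∧ 4*n + z < 5.
Before n := 2*n + 3: (¬(z ≥ -3)) ∧ 8*n + z < -7
Before z := n + z: (¬(n + z ≥ -3)) ∧ 9*n + z < -7
Then branch requires (¬(n + z ≥ -3)) ∧ 9*n + z < -7; else branch requires (¬(2*n ≥ 5)) ∧ 10*n < 1.
Before the if: ((3*n ≥ 1 → 3*n ≠ 3) → ((¬(n + z ≥ -3)) ∧ 9*n + z < -7)) ∧ ((¬(3*n ≥ 1 → 3*n ≠ 3)) → ((¬(2*n ≥ 5)) ∧ 10*n < 1))
Before skip: ((3*n ≥ 1 → 3*n ≠ 3) → ((¬(n + z ≥ -3)) ∧ 9*n + z < -7)) ∧ ((¬(3*n ≥ 1 → 3*n ≠ 3)) → ((¬(2*n ≥ 5)) ∧ 10*n < 1))
The weakest precondition is ((3*n ≥ 1 → 3*n ≠ 3) → ((¬(n + z ≥ -3)) ∧ 9*n + z < -7)) ∧ ((¬(3*n ≥ 1 → 3*n ≠ 3)) → ((¬(2*n ≥ 5)) ∧ 10*n < 1)).
Check whether ((3*n ≥ 1 → 3*n ≠ 3) → ((¬(n + z ≥ -3)) ∧ 9*n + z < -8)) ∧ ((¬(3*n ≥ 1 → 3*n ≠ 3)) → ((¬(2*n ≥ 5)) ∧ 10*n < 1)) implies it.
Every state satisfying the precondition satisfies the weakest precondition: the implication holds.
Answer: valid


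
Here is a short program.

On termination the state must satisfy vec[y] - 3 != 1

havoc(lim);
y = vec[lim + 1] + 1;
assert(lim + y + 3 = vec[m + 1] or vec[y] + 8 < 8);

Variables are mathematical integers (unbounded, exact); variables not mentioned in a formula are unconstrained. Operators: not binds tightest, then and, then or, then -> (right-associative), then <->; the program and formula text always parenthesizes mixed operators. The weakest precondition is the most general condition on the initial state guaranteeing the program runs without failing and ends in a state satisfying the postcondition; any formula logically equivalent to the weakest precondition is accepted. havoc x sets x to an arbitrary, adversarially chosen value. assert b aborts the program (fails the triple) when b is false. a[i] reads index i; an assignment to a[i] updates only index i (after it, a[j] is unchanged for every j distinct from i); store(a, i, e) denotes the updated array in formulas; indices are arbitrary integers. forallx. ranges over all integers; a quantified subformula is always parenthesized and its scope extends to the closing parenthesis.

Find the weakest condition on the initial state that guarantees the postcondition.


Working backward. After the program, the postcondition vec[y] - 3 != 1 must hold; in canonical form it is vec[y] != 4.
Before assert lim + y + 3 = vec[m + 1] or vec[y] + 8 < 8: (lim + y = vec[m + 1] - 3 or vec[y] < 0) and vec[y] != 4
Before y := vec[lim + 1] + 1: (vec[lim + 1] + lim = vec[m + 1] - 4 or vec[vec[lim + 1] + 1] < 0) and vec[vec[lim + 1] + 1] != 4
Before havoc lim: forall lim_1. ((vec[lim_1 + 1] + lim_1 = vec[m + 1] - 4 or vec[vec[lim_1 + 1] + 1] < 0) and vec[vec[lim_1 + 1] + 1] != 4)
Answer: WP = forall lim_1. ((vec[lim_1 + 1] + lim_1 = vec[m + 1] - 4 or vec[vec[lim_1 + 1] + 1] < 0) and vec[vec[lim_1 + 1] + 1] != 4)


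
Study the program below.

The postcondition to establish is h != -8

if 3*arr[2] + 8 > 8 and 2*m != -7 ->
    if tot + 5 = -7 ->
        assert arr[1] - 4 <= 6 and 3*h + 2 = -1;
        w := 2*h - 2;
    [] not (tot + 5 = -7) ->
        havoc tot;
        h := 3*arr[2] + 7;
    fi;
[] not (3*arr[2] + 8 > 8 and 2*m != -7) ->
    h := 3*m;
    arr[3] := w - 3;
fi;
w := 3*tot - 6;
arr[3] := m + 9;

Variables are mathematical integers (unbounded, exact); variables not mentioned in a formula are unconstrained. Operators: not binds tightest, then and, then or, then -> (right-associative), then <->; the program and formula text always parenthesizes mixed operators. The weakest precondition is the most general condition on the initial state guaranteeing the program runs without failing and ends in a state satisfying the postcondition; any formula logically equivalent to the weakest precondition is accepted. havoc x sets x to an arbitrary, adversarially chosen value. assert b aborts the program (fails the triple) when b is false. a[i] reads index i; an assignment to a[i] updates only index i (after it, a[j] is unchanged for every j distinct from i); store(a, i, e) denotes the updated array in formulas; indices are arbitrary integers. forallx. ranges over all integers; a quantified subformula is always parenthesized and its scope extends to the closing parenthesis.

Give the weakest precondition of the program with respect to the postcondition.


Working backward. After the program, h != -8 must hold.
Before arr[3] := m + 9: h != -8
Before w := 3*tot - 6: h != -8
Then branch requires (tot = -12 -> (arr[1] <= 10 and 3*h = -3 and h != -8)) and ((not (tot = -12)) -> 3*arr[2] != -15); else branch requires 3*m != -8.
Before the if: ((3*arr[2] > 0 and 2*m != -7) -> ((tot = -12 -> (arr[1] <= 10 and 3*h = -3 and h != -8)) and ((not (tot = -12)) -> 3*arr[2] != -15))) and ((not (3*arr[2] > 0 and 2*m != -7)) -> 3*m != -8)
Answer: WP = ((3*arr[2] > 0 and 2*m != -7) -> ((tot = -12 -> (arr[1] <= 10 and 3*h = -3 and h != -8)) and ((not (tot = -12)) -> 3*arr[2] != -15))) and ((not (3*arr[2] > 0 and 2*m != -7)) -> 3*m != -8)


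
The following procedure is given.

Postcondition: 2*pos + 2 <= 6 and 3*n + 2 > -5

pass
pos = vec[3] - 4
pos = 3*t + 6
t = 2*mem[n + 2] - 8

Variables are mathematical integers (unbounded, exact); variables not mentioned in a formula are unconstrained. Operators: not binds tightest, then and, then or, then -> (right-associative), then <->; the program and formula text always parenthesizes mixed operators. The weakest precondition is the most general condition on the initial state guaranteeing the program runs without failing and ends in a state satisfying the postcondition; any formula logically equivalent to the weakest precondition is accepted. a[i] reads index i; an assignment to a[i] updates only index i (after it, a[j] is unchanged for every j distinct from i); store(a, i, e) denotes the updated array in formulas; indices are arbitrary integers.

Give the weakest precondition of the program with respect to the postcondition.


Working backward. After the program, the postcondition 2*pos + 2 <= 6 and 3*n + 2 > -5 must hold; in canonical form it is 2*pos <= 4 and 3*n > -7.
Before t := 2*mem[n + 2] - 8: 2*pos <= 4 and 3*n > -7
Before pos := 3*t + 6: 6*t <= -8 and 3*n > -7
Before pos := vec[3] - 4: 6*t <= -8 and 3*n > -7
Before skip: 6*t <= -8 and 3*n > -7
Answer: WP = 6*t <= -8 and 3*n > -7


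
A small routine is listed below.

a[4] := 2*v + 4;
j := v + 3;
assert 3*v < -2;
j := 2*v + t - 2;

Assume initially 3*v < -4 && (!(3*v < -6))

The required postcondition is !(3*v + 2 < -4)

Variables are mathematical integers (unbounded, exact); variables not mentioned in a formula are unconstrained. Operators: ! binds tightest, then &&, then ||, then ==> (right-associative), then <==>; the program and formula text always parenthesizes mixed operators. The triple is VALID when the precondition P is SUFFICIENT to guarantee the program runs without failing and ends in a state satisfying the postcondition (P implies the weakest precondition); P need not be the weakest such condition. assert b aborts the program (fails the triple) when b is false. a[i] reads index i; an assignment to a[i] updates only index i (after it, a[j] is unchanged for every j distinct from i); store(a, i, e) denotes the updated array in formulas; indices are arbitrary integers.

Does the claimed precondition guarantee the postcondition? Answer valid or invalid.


Working backward. After the program, the postcondition !(3*v + 2 < -4) must hold; in canonical form it is !(3*v < -6).
Before j := 2*v + t - 2: !(3*v < -6)
Before assert 3*v < -2: 3*v < -2 && (!(3*v < -6))
Before j := v + 3: 3*v < -2 && (!(3*v < -6))
Before a[4] := 2*v + 4: 3*v < -2 && (!(3*v < -6))
The weakest precondition is 3*v < -2 && (!(3*v < -6)).
Check whether 3*v < -4 && (!(3*v < -6)) implies it.
Every state satisfying the precondition satisfies the weakest precondition: the implication holds.
Answer: valid


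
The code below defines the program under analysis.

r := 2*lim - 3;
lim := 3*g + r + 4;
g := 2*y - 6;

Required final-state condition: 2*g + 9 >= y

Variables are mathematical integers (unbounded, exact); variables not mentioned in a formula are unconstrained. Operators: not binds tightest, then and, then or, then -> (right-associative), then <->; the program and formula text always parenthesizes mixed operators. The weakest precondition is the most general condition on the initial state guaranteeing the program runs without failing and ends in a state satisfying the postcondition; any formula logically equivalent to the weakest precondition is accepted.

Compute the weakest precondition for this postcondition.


Working backward. After the program, the postcondition 2*g + 9 >= y must hold; in canonical form it is 2*g >= y - 9.
Before g := 2*y - 6: 3*y >= 3
Before lim := 3*g + r + 4: 3*y >= 3
Before r := 2*lim - 3: 3*y >= 3
Answer: WP = 3*y >= 3


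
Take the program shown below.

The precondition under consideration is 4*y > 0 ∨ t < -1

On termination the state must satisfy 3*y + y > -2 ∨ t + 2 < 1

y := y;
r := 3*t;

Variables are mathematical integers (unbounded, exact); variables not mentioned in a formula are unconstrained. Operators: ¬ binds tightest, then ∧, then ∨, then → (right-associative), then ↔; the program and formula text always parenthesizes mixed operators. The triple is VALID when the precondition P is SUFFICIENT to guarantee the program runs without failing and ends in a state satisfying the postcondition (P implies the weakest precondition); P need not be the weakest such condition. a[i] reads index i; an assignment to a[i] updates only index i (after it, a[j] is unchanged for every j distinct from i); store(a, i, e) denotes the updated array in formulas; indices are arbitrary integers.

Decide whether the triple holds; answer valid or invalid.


Working backward. After the program, the postcondition 3*y + y > -2 ∨ t + 2 < 1 must hold; in canonical form it is 4*y > -2 ∨ t < -1.
Before r := 3*t: 4*y > -2 ∨ t < -1
Before y := y: 4*y > -2 ∨ t < -1
The weakest precondition is 4*y > -2 ∨ t < -1.
Check whether 4*y > 0 ∨ t < -1 implies it.
Every state satisfying the precondition satisfies the weakest precondition: the implication holds.
Answer: valid


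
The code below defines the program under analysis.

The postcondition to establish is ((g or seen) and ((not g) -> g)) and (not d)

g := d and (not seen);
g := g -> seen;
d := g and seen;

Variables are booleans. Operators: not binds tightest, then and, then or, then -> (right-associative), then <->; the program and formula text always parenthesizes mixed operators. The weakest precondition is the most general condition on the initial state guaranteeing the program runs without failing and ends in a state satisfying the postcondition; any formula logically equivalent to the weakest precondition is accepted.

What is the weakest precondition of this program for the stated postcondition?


Working backward. After the program, the postcondition ((g or seen) and ((not g) -> g)) and (not d) must hold; in canonical form it is (g or seen) and ((not g) -> g) and (not d).
Before d := g and seen: (g or seen) and ((not g) -> g) and (not (g and seen))
Before g := g -> seen: ((g -> seen) or seen) and ((not (g -> seen)) -> (g -> seen)) and (not ((g -> seen) and seen))
Before g := d and (not seen): (((d and (not seen)) -> seen) or seen) and ((not ((d and (not seen)) -> seen)) -> ((d and (not seen)) -> seen)) and (not (((d and (not seen)) -> seen) and seen))
Answer: WP = (((d and (not seen)) -> seen) or seen) and ((not ((d and (not seen)) -> seen)) -> ((d and (not seen)) -> seen)) and (not (((d and (not seen)) -> seen) and seen))


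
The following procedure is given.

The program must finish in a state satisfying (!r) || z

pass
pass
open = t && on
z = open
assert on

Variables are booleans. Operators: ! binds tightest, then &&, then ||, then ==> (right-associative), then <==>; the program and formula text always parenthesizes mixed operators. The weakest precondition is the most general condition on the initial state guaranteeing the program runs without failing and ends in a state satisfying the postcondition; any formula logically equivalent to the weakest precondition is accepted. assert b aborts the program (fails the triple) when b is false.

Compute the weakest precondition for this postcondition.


Working backward. After the program, (!r) || z must hold.
Before assert on: on && ((!r) || z)
Before z := open: on && ((!r) || open)
Before open := t && on: on && ((!r) || (t && on))
Before skip: on && ((!r) || (t && on))
Before skip: on && ((!r) || (t && on))
Answer: WP = on && ((!r) || (t && on))


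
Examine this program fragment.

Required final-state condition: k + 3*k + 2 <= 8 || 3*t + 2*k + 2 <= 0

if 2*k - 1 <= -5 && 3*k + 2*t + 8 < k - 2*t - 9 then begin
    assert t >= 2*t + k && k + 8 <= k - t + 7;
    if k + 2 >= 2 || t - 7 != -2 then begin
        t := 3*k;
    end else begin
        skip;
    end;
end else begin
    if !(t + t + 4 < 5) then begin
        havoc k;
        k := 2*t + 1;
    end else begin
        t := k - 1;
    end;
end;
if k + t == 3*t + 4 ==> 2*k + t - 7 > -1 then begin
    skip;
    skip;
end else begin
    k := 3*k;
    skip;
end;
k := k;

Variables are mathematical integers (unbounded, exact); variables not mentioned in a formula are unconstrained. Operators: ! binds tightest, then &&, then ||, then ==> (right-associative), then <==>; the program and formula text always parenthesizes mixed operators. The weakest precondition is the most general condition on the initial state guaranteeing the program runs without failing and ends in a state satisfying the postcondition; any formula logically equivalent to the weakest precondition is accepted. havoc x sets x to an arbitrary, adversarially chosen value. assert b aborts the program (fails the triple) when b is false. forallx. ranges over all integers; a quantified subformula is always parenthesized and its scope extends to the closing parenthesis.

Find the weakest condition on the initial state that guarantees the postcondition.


Working backward. After the program, the postcondition k + 3*k + 2 <= 8 || 3*t + 2*k + 2 <= 0 must hold; in canonical form it is 4*k <= 6 || 2*k + 3*t <= -2.
Before k := k: 4*k <= 6 || 2*k + 3*t <= -2
Then branch requires 4*k <= 6 || 2*k + 3*t <= -2; else branch requires 12*k <= 6 || 6*k + 3*t <= -2.
Before the if: ((k == 2*t + 4 ==> 2*k + t > 6) ==> (4*k <= 6 || 2*k + 3*t <= -2)) && ((!(k == 2*t + 4 ==> 2*k + t > 6)) ==> (12*k <= 6 || 6*k + 3*t <= -2))
Then branch requires k + t <= 0 && t <= -1 && ((k >= 0 || t != 5) ==> (((5*k == -4 ==> 5*k > 6) ==> (4*k <= 6 || 11*k <= -2)) && ((!(5*k == -4 ==> 5*k > 6)) ==> (12*k <= 6 || 15*k <= -2)))) && ((!(k >= 0 || t != 5)) ==> (((k == 2*t + 4 ==> 2*k + t > 6) ==> (4*k <= 6 || 2*k + 3*t <= -2)) && ((!(k == 2*t + 4 ==> 2*k + t > 6)) ==> (12*k <= 6 || 6*k + 3*t <= -2)))); else branch requires ((!(2*t < 1)) ==> (8*t <= 2 || 7*t <= -4)) && (2*t < 1 ==> (((k == -2 ==> 3*k > 7) ==> (4*k <= 6 || 5*k <= 1)) && ((!(k == -2 ==> 3*k > 7)) ==> (12*k <= 6 || 9*k <= 1)))).
Before the if: ((2*k <= -4 && 2*k + 4*t < -17) ==> (k + t <= 0 && t <= -1 && ((k >= 0 || t != 5) ==> (((5*k == -4 ==> 5*k > 6) ==> (4*k <= 6 || 11*k <= -2)) && ((!(5*k == -4 ==> 5*k > 6)) ==> (12*k <= 6 || 15*k <= -2)))) && ((!(k >= 0 || t != 5)) ==> (((k == 2*t + 4 ==> 2*k + t > 6) ==> (4*k <= 6 || 2*k + 3*t <= -2)) && ((!(k == 2*t + 4 ==> 2*k + t > 6)) ==> (12*k <= 6 || 6*k + 3*t <= -2)))))) && ((!(2*k <= -4 && 2*k + 4*t < -17)) ==> (((!(2*t < 1)) ==> (8*t <= 2 || 7*t <= -4)) && (2*t < 1 ==> (((k == -2 ==> 3*k > 7) ==> (4*k <= 6 || 5*k <= 1)) && ((!(k == -2 ==> 3*k > 7)) ==> (12*k <= 6 || 9*k <= 1))))))
Answer: WP = ((2*k <= -4 && 2*k + 4*t < -17) ==> (k + t <= 0 && t <= -1 && ((k >= 0 || t != 5) ==> (((5*k == -4 ==> 5*k > 6) ==> (4*k <= 6 || 11*k <= -2)) && ((!(5*k == -4 ==> 5*k > 6)) ==> (12*k <= 6 || 15*k <= -2)))) && ((!(k >= 0 || t != 5)) ==> (((k == 2*t + 4 ==> 2*k + t > 6) ==> (4*k <= 6 || 2*k + 3*t <= -2)) && ((!(k == 2*t + 4 ==> 2*k + t > 6)) ==> (12*k <= 6 || 6*k + 3*t <= -2)))))) && ((!(2*k <= -4 && 2*k + 4*t < -17)) ==> (((!(2*t < 1)) ==> (8*t <= 2 || 7*t <= -4)) && (2*t < 1 ==> (((k == -2 ==> 3*k > 7) ==> (4*k <= 6 || 5*k <= 1)) && ((!(k == -2 ==> 3*k > 7)) ==> (12*k <= 6 || 9*k <= 1))))))


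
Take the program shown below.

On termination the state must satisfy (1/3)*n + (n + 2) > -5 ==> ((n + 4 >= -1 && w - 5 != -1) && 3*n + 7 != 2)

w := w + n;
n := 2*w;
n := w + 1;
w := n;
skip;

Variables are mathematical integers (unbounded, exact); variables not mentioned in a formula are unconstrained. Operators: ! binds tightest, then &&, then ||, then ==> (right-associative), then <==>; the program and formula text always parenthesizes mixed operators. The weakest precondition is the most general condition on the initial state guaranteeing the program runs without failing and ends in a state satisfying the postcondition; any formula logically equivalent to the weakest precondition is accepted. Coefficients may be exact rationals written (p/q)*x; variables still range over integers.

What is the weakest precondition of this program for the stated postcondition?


Working backward. After the program, the postcondition (1/3)*n + (n + 2) > -5 ==> ((n + 4 >= -1 && w - 5 != -1) && 3*n + 7 != 2) must hold; in canonical form it is (4/3)*n > -7 ==> (n >= -5 && w != 4 && 3*n != -5).
Before skip: (4/3)*n > -7 ==> (n >= -5 && w != 4 && 3*n != -5)
Before w := n: (4/3)*n > -7 ==> (n >= -5 && n != 4 && 3*n != -5)
Before n := w + 1: (4/3)*w > -25/3 ==> (w >= -6 && w != 3 && 3*w != -8)
Before n := 2*w: (4/3)*w > -25/3 ==> (w >= -6 && w != 3 && 3*w != -8)
Before w := w + n: (4/3)*n + (4/3)*w > -25/3 ==> (n + w >= -6 && n + w != 3 && 3*n + 3*w != -8)
Answer: WP = (4/3)*n + (4/3)*w > -25/3 ==> (n + w >= -6 && n + w != 3 && 3*n + 3*w != -8)


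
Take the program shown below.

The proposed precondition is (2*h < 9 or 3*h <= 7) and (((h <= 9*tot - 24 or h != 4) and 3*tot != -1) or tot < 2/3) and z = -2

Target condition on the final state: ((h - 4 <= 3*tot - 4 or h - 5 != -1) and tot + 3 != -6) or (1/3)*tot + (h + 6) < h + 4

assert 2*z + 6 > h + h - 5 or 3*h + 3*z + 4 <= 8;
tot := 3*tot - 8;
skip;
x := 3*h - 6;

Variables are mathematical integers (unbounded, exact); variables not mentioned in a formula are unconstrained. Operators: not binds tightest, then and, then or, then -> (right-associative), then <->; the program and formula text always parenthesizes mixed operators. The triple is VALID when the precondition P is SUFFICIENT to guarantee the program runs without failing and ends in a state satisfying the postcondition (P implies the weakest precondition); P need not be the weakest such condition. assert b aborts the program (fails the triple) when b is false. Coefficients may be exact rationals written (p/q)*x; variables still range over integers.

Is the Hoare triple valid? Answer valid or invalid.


Working backward. After the program, the postcondition ((h - 4 <= 3*tot - 4 or h - 5 != -1) and tot + 3 != -6) or (1/3)*tot + (h + 6) < h + 4 must hold; in canonical form it is ((h <= 3*tot or h != 4) and tot != -9) or (1/3)*tot < -2.
Before x := 3*h - 6: ((h <= 3*tot or h != 4) and tot != -9) or (1/3)*tot < -2
Before skip: ((h <= 3*tot or h != 4) and tot != -9) or (1/3)*tot < -2
Before tot := 3*tot - 8: ((h <= 9*tot - 24 or h != 4) and 3*tot != -1) or tot < 2/3
Before assert 2*z + 6 > h + h - 5 or 3*h + 3*z + 4 <= 8: (2*z > 2*h - 11 or 3*h + 3*z <= 4) and (((h <= 9*tot - 24 or h != 4) and 3*tot != -1) or tot < 2/3)
The weakest precondition is (2*z > 2*h - 11 or 3*h + 3*z <= 4) and (((h <= 9*tot - 24 or h != 4) and 3*tot != -1) or tot < 2/3).
Check whether (2*h < 9 or 3*h <= 7) and (((h <= 9*tot - 24 or h != 4) and 3*tot != -1) or tot < 2/3) and z = -2 implies it.
Countermodel: at the initial state h = 4, tot = 0, z = -2, the precondition holds but the weakest precondition fails.
Answer: invalid


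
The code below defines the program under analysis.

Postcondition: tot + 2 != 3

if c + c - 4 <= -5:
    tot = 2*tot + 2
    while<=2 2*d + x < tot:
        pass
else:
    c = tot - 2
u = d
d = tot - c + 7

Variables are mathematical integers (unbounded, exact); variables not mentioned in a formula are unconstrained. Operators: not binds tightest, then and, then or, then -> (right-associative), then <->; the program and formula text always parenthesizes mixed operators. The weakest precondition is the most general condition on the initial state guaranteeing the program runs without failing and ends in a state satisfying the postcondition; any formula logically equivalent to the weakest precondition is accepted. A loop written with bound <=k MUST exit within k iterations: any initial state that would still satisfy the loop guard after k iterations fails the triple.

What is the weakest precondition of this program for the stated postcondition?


Working backward. After the program, the postcondition tot + 2 != 3 must hold; in canonical form it is tot != 1.
Before d := tot - c + 7: tot != 1
Before u := d: tot != 1
Then branch requires (2*d + x < 2*tot + 2 -> ((2*d + x < 2*tot + 2 -> ((not (2*d + x < 2*tot + 2)) and 2*tot != -1)) and ((not (2*d + x < 2*tot + 2)) -> 2*tot != -1))) and ((not (2*d + x < 2*tot + 2)) -> 2*tot != -1); else branch requires tot != 1.
Before the if: (2*c <= -1 -> ((2*d + x < 2*tot + 2 -> ((2*d + x < 2*tot + 2 -> ((not (2*d + x < 2*tot + 2)) and 2*tot != -1)) and ((not (2*d + x < 2*tot + 2)) -> 2*tot != -1))) and ((not (2*d + x < 2*tot + 2)) -> 2*tot != -1))) and ((not (2*c <= -1)) -> tot != 1)
Answer: WP = (2*c <= -1 -> ((2*d + x < 2*tot + 2 -> ((2*d + x < 2*tot + 2 -> ((not (2*d + x < 2*tot + 2)) and 2*tot != -1)) and ((not (2*d + x < 2*tot + 2)) -> 2*tot != -1))) and ((not (2*d + x < 2*tot + 2)) -> 2*tot != -1))) and ((not (2*c <= -1)) -> tot != 1)


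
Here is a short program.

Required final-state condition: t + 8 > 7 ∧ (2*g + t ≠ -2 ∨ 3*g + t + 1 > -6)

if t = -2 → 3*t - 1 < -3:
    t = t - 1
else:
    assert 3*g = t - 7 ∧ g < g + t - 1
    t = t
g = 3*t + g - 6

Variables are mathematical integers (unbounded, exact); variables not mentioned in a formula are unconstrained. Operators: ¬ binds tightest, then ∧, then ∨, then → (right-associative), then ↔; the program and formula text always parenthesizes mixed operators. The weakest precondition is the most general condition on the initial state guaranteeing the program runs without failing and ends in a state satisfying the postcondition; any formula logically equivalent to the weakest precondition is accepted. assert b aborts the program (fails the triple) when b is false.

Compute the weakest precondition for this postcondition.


Working backward. After the program, the postcondition t + 8 > 7 ∧ (2*g + t ≠ -2 ∨ 3*g + t + 1 > -6) must hold; in canonical form it is t > -1 ∧ (2*g + t ≠ -2 ∨ 3*g + t > -7).
Before g := 3*t + g - 6: t > -1 ∧ (2*g + 7*t ≠ 10 ∨ 3*g + 10*t > 11)
Then branch requires t > 0 ∧ (2*g + 7*t ≠ 17 ∨ 3*g + 10*t > 21); else branch requires 3*g = t - 7 ∧ t > 1 ∧ t > -1 ∧ (2*g + 7*t ≠ 10 ∨ 3*g + 10*t > 11).
Before the if: ((t = -2 → 3*t < -2) → (t > 0 ∧ (2*g + 7*t ≠ 17 ∨ 3*g + 10*t > 21))) ∧ ((¬(t = -2 → 3*t < -2)) → (3*g = t - 7 ∧ t > 1 ∧ t > -1 ∧ (2*g + 7*t ≠ 10 ∨ 3*g + 10*t > 11)))
Answer: WP = ((t = -2 → 3*t < -2) → (t > 0 ∧ (2*g + 7*t ≠ 17 ∨ 3*g + 10*t > 21))) ∧ ((¬(t = -2 → 3*t < -2)) → (3*g = t - 7 ∧ t > 1 ∧ t > -1 ∧ (2*g + 7*t ≠ 10 ∨ 3*g + 10*t > 11)))


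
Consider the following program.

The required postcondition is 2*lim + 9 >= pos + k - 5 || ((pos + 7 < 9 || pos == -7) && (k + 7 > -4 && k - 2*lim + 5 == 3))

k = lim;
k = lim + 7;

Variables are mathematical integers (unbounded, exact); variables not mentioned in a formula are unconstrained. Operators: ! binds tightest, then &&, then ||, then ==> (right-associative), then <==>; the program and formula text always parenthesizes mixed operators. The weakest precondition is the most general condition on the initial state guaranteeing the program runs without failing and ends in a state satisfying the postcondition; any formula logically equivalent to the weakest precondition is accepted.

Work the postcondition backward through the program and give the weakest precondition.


Working backward. After the program, the postcondition 2*lim + 9 >= pos + k - 5 || ((pos + 7 < 9 || pos == -7) && (k + 7 > -4 && k - 2*lim + 5 == 3)) must hold; in canonical form it is 2*lim >= k + pos - 14 || ((pos < 2 || pos == -7) && k > -11 && k == 2*lim - 2).
Before k := lim + 7: lim >= pos - 7 || ((pos < 2 || pos == -7) && lim > -18 && lim == 9)
Before k := lim: lim >= pos - 7 || ((pos < 2 || pos == -7) && lim > -18 && lim == 9)
Answer: WP = lim >= pos - 7 || ((pos < 2 || pos == -7) && lim > -18 && lim == 9)
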